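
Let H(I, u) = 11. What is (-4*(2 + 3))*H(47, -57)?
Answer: -220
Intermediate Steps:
(-4*(2 + 3))*H(47, -57) = -4*(2 + 3)*11 = -4*5*11 = -20*11 = -220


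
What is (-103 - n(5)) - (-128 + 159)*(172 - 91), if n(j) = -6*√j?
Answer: -2614 + 6*√5 ≈ -2600.6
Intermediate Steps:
(-103 - n(5)) - (-128 + 159)*(172 - 91) = (-103 - (-6)*√5) - (-128 + 159)*(172 - 91) = (-103 + 6*√5) - 31*81 = (-103 + 6*√5) - 1*2511 = (-103 + 6*√5) - 2511 = -2614 + 6*√5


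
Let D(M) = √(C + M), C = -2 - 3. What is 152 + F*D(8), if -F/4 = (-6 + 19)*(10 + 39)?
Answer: 152 - 2548*√3 ≈ -4261.3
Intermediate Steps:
C = -5
D(M) = √(-5 + M)
F = -2548 (F = -4*(-6 + 19)*(10 + 39) = -52*49 = -4*637 = -2548)
152 + F*D(8) = 152 - 2548*√(-5 + 8) = 152 - 2548*√3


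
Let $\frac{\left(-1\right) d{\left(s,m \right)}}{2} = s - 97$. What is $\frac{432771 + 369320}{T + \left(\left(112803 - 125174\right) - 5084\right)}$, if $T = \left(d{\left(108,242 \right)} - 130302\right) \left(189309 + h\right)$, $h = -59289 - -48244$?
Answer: $- \frac{802091}{23232094991} \approx -3.4525 \cdot 10^{-5}$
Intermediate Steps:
$d{\left(s,m \right)} = 194 - 2 s$ ($d{\left(s,m \right)} = - 2 \left(s - 97\right) = - 2 \left(-97 + s\right) = 194 - 2 s$)
$h = -11045$ ($h = -59289 + 48244 = -11045$)
$T = -23232077536$ ($T = \left(\left(194 - 216\right) - 130302\right) \left(189309 - 11045\right) = \left(\left(194 - 216\right) - 130302\right) 178264 = \left(-22 - 130302\right) 178264 = \left(-130324\right) 178264 = -23232077536$)
$\frac{432771 + 369320}{T + \left(\left(112803 - 125174\right) - 5084\right)} = \frac{432771 + 369320}{-23232077536 + \left(\left(112803 - 125174\right) - 5084\right)} = \frac{802091}{-23232077536 + \left(\left(112803 - 125174\right) - 5084\right)} = \frac{802091}{-23232077536 - 17455} = \frac{802091}{-23232094991} = 802091 \left(- \frac{1}{23232094991}\right) = - \frac{802091}{23232094991}$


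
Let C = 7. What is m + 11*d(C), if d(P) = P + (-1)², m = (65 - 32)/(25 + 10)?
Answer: 3113/35 ≈ 88.943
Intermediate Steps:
m = 33/35 ≈ 0.94286
d(P) = 1 + P (d(P) = P + 1 = 1 + P)
m + 11*d(C) = 33/35 + 11*(1 + 7) = 33/35 + 11*8 = 33/35 + 88 = 3113/35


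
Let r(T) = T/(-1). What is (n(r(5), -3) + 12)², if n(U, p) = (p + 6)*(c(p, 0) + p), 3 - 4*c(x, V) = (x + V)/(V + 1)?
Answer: 225/4 ≈ 56.250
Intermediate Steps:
r(T) = -T (r(T) = T*(-1) = -T)
c(x, V) = ¾ - (V + x)/(4*(1 + V)) (c(x, V) = ¾ - (x + V)/(4*(V + 1)) = ¾ - (V + x)/(4*(1 + V)))
n(U, p) = (6 + p)*(¾ + 3*p/4) (n(U, p) = (p + 6)*((3 - p + 2*0)/(4*(1 + 0)) + p) = (6 + p)*((¼)*(3 - p + 0)/1 + p) = (6 + p)*((¼)*1*(3 - p) + p) = (6 + p)*((¾ - p/4) + p) = (6 + p)*(¾ + 3*p/4))
(n(r(5), -3) + 12)² = ((9/2 + (¾)*(-3)² + (21/4)*(-3)) + 12)² = ((9/2 + (¾)*9 - 63/4) + 12)² = ((9/2 + 27/4 - 63/4) + 12)² = (-9/2 + 12)² = (15/2)² = 225/4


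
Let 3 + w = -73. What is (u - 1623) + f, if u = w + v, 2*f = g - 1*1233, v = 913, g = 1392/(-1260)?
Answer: -294641/210 ≈ -1403.1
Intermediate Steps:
w = -76 (w = -3 - 73 = -76)
g = -116/105 (g = 1392*(-1/1260) = -116/105 ≈ -1.1048)
f = -129581/210 (f = (-116/105 - 1*1233)/2 = (-116/105 - 1233)/2 = (½)*(-129581/105) = -129581/210 ≈ -617.05)
u = 837 (u = -76 + 913 = 837)
(u - 1623) + f = (837 - 1623) - 129581/210 = -786 - 129581/210 = -294641/210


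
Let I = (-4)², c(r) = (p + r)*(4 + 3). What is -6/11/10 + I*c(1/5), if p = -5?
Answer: -29571/55 ≈ -537.65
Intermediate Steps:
c(r) = -35 + 7*r (c(r) = (-5 + r)*(4 + 3) = (-5 + r)*7 = -35 + 7*r)
I = 16
-6/11/10 + I*c(1/5) = -6/11/10 + 16*(-35 + 7/5) = -6*1/11*(⅒) + 16*(-35 + 7*(⅕)) = -6/11*⅒ + 16*(-35 + 7/5) = -3/55 + 16*(-168/5) = -3/55 - 2688/5 = -29571/55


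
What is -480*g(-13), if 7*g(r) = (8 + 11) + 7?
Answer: -12480/7 ≈ -1782.9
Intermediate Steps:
g(r) = 26/7 (g(r) = ((8 + 11) + 7)/7 = (19 + 7)/7 = (⅐)*26 = 26/7)
-480*g(-13) = -480*26/7 = -12480/7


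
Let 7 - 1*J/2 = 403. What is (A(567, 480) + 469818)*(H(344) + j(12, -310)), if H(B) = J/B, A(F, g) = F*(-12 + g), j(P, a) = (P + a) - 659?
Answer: -30325927500/43 ≈ -7.0525e+8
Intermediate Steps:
J = -792 (J = 14 - 2*403 = 14 - 806 = -792)
j(P, a) = -659 + P + a
H(B) = -792/B
(A(567, 480) + 469818)*(H(344) + j(12, -310)) = (567*(-12 + 480) + 469818)*(-792/344 + (-659 + 12 - 310)) = (567*468 + 469818)*(-792*1/344 - 957) = (265356 + 469818)*(-99/43 - 957) = 735174*(-41250/43) = -30325927500/43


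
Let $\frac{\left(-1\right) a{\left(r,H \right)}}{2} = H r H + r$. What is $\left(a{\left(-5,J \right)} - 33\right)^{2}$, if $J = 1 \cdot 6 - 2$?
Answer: $18769$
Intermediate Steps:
$J = 4$ ($J = 6 - 2 = 4$)
$a{\left(r,H \right)} = - 2 r - 2 r H^{2}$ ($a{\left(r,H \right)} = - 2 \left(H r H + r\right) = - 2 \left(r H^{2} + r\right) = - 2 \left(r + r H^{2}\right) = - 2 r - 2 r H^{2}$)
$\left(a{\left(-5,J \right)} - 33\right)^{2} = \left(\left(-2\right) \left(-5\right) \left(1 + 4^{2}\right) - 33\right)^{2} = \left(\left(-2\right) \left(-5\right) \left(1 + 16\right) - 33\right)^{2} = \left(\left(-2\right) \left(-5\right) 17 - 33\right)^{2} = \left(170 - 33\right)^{2} = 137^{2} = 18769$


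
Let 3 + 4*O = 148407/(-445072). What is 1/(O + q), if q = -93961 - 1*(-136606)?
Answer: 1780288/75918898137 ≈ 2.3450e-5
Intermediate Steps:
q = 42645 (q = -93961 + 136606 = 42645)
O = -1483623/1780288 (O = -¾ + (148407/(-445072))/4 = -¾ + (148407*(-1/445072))/4 = -¾ + (¼)*(-148407/445072) = -¾ - 148407/1780288 = -1483623/1780288 ≈ -0.83336)
1/(O + q) = 1/(-1483623/1780288 + 42645) = 1/(75918898137/1780288) = 1780288/75918898137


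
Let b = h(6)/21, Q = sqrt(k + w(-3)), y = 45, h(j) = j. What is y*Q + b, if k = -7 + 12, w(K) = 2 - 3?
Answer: 632/7 ≈ 90.286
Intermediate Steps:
w(K) = -1
k = 5
Q = 2 (Q = sqrt(5 - 1) = sqrt(4) = 2)
b = 2/7 (b = 6/21 = 6*(1/21) = 2/7 ≈ 0.28571)
y*Q + b = 45*2 + 2/7 = 90 + 2/7 = 632/7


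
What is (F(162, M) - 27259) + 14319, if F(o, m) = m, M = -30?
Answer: -12970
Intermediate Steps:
(F(162, M) - 27259) + 14319 = (-30 - 27259) + 14319 = -27289 + 14319 = -12970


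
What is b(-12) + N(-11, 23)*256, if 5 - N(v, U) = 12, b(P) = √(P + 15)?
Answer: -1792 + √3 ≈ -1790.3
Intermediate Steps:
b(P) = √(15 + P)
N(v, U) = -7 (N(v, U) = 5 - 1*12 = 5 - 12 = -7)
b(-12) + N(-11, 23)*256 = √(15 - 12) - 7*256 = √3 - 1792 = -1792 + √3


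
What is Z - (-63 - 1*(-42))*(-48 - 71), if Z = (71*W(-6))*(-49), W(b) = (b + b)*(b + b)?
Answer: -503475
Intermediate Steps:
W(b) = 4*b² (W(b) = (2*b)*(2*b) = 4*b²)
Z = -500976 (Z = (71*(4*(-6)²))*(-49) = (71*(4*36))*(-49) = (71*144)*(-49) = 10224*(-49) = -500976)
Z - (-63 - 1*(-42))*(-48 - 71) = -500976 - (-63 - 1*(-42))*(-48 - 71) = -500976 - (-63 + 42)*(-119) = -500976 - (-21)*(-119) = -500976 - 1*2499 = -500976 - 2499 = -503475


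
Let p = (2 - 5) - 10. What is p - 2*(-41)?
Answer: 69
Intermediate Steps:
p = -13 (p = -3 - 10 = -13)
p - 2*(-41) = -13 - 2*(-41) = -13 + 82 = 69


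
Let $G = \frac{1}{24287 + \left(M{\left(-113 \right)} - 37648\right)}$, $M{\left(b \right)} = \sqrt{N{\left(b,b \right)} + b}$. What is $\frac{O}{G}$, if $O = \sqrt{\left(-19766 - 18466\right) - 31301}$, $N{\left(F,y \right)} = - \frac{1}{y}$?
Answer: $\frac{i \sqrt{69533} \left(-1509793 + 4 i \sqrt{90174}\right)}{113} \approx -2803.0 - 3.5232 \cdot 10^{6} i$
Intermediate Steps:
$M{\left(b \right)} = \sqrt{b - \frac{1}{b}}$ ($M{\left(b \right)} = \sqrt{- \frac{1}{b} + b} = \sqrt{b - \frac{1}{b}}$)
$O = i \sqrt{69533}$ ($O = \sqrt{-38232 - 31301} = \sqrt{-69533} = i \sqrt{69533} \approx 263.69 i$)
$G = \frac{1}{-13361 + \frac{4 i \sqrt{90174}}{113}}$ ($G = \frac{1}{24287 - \left(37648 - \sqrt{-113 - \frac{1}{-113}}\right)} = \frac{1}{24287 - \left(37648 - \sqrt{-113 - - \frac{1}{113}}\right)} = \frac{1}{24287 - \left(37648 - \sqrt{-113 + \frac{1}{113}}\right)} = \frac{1}{24287 - \left(37648 - \sqrt{- \frac{12768}{113}}\right)} = \frac{1}{24287 - \left(37648 - \frac{4 i \sqrt{90174}}{113}\right)} = \frac{1}{-13361 + \frac{4 i \sqrt{90174}}{113}} \approx -7.4845 \cdot 10^{-5} - 5.95 \cdot 10^{-8} i$)
$\frac{O}{G} = \frac{i \sqrt{69533}}{- \frac{1509793}{20172357041} - \frac{4 i \sqrt{90174}}{20172357041}}$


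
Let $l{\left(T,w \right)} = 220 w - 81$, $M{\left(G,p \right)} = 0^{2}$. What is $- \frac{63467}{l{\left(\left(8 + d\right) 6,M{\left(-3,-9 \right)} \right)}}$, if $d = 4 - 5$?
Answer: $\frac{63467}{81} \approx 783.54$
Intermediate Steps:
$d = -1$ ($d = 4 - 5 = -1$)
$M{\left(G,p \right)} = 0$
$l{\left(T,w \right)} = -81 + 220 w$
$- \frac{63467}{l{\left(\left(8 + d\right) 6,M{\left(-3,-9 \right)} \right)}} = - \frac{63467}{-81 + 220 \cdot 0} = - \frac{63467}{-81 + 0} = - \frac{63467}{-81} = \left(-63467\right) \left(- \frac{1}{81}\right) = \frac{63467}{81}$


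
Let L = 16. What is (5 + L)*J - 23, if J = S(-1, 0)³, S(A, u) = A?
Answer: -44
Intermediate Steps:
J = -1 (J = (-1)³ = -1)
(5 + L)*J - 23 = (5 + 16)*(-1) - 23 = 21*(-1) - 23 = -21 - 23 = -44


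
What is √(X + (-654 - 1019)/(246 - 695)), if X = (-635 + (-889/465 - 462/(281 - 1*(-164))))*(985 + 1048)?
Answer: I*√447817843604889806385/18581865 ≈ 1138.8*I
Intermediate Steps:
X = -53674375546/41385 (X = (-635 + (-889*1/465 - 462/(281 + 164)))*2033 = (-635 + (-889/465 - 462/445))*2033 = (-635 - 122087/41385)*2033 = -26401562/41385*2033 = -53674375546/41385 ≈ -1.2970e+6)
√(X + (-654 - 1019)/(246 - 695)) = √(-53674375546/41385 + (-654 - 1019)/(246 - 695)) = √(-53674375546/41385 - 1673/(-449)) = √(-53674375546/41385 - 1673*(-1/449)) = √(-53674375546/41385 + 1673/449) = √(-24099725383049/18581865) = I*√447817843604889806385/18581865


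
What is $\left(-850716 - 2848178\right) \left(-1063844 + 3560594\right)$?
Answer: $-9235213594500$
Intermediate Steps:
$\left(-850716 - 2848178\right) \left(-1063844 + 3560594\right) = \left(-3698894\right) 2496750 = -9235213594500$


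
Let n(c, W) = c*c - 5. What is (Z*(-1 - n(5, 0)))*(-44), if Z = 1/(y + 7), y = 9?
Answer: 231/4 ≈ 57.750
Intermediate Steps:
Z = 1/16 (Z = 1/(9 + 7) = 1/16 ≈ 0.062500)
n(c, W) = -5 + c**2 (n(c, W) = c**2 - 5 = -5 + c**2)
(Z*(-1 - n(5, 0)))*(-44) = ((-1 - (-5 + 5**2))/16)*(-44) = ((-1 - (-5 + 25))/16)*(-44) = ((-1 - 1*20)/16)*(-44) = ((-1 - 20)/16)*(-44) = ((1/16)*(-21))*(-44) = -21/16*(-44) = 231/4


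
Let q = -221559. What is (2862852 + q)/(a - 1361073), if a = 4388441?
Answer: 2641293/3027368 ≈ 0.87247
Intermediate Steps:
(2862852 + q)/(a - 1361073) = (2862852 - 221559)/(4388441 - 1361073) = 2641293/3027368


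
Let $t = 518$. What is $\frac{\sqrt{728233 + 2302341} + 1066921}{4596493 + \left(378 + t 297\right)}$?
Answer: $\frac{1066921}{4750717} + \frac{\sqrt{3030574}}{4750717} \approx 0.22495$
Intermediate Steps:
$\frac{\sqrt{728233 + 2302341} + 1066921}{4596493 + \left(378 + t 297\right)} = \frac{\sqrt{728233 + 2302341} + 1066921}{4596493 + \left(378 + 518 \cdot 297\right)} = \frac{\sqrt{3030574} + 1066921}{4596493 + \left(378 + 153846\right)} = \frac{1066921 + \sqrt{3030574}}{4596493 + 154224} = \frac{1066921 + \sqrt{3030574}}{4750717} = \left(1066921 + \sqrt{3030574}\right) \frac{1}{4750717} = \frac{1066921}{4750717} + \frac{\sqrt{3030574}}{4750717}$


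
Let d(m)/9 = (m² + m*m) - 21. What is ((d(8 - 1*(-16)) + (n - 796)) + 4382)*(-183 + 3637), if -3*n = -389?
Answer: 143976536/3 ≈ 4.7992e+7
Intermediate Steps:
n = 389/3 (n = -⅓*(-389) = 389/3 ≈ 129.67)
d(m) = -189 + 18*m² (d(m) = 9*((m² + m*m) - 21) = 9*((m² + m²) - 21) = 9*(2*m² - 21) = 9*(-21 + 2*m²) = -189 + 18*m²)
((d(8 - 1*(-16)) + (n - 796)) + 4382)*(-183 + 3637) = (((-189 + 18*(8 - 1*(-16))²) + (389/3 - 796)) + 4382)*(-183 + 3637) = (((-189 + 18*(8 + 16)²) - 1999/3) + 4382)*3454 = (((-189 + 18*24²) - 1999/3) + 4382)*3454 = (((-189 + 18*576) - 1999/3) + 4382)*3454 = (((-189 + 10368) - 1999/3) + 4382)*3454 = ((10179 - 1999/3) + 4382)*3454 = (28538/3 + 4382)*3454 = (41684/3)*3454 = 143976536/3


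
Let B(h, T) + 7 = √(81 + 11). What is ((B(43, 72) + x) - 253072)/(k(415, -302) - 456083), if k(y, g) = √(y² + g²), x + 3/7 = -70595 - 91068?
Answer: 120372617941/132370916020 - 456083*√23/104005719730 - √6058867/104005719730 + 263927*√263429/132370916020 ≈ 0.91036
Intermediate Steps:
x = -1131644/7 (x = -3/7 + (-70595 - 91068) = -3/7 - 161663 = -1131644/7 ≈ -1.6166e+5)
k(y, g) = √(g² + y²)
B(h, T) = -7 + 2*√23 (B(h, T) = -7 + √(81 + 11) = -7 + √92 = -7 + 2*√23)
((B(43, 72) + x) - 253072)/(k(415, -302) - 456083) = (((-7 + 2*√23) - 1131644/7) - 253072)/(√((-302)² + 415²) - 456083) = ((-1131693/7 + 2*√23) - 253072)/(√(91204 + 172225) - 456083) = (-2903197/7 + 2*√23)/(√263429 - 456083) = (-2903197/7 + 2*√23)/(-456083 + √263429)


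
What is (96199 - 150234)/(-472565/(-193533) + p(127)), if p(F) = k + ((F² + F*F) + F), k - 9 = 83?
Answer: -10457555655/6285843806 ≈ -1.6637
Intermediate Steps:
k = 92 (k = 9 + 83 = 92)
p(F) = 92 + F + 2*F² (p(F) = 92 + ((F² + F*F) + F) = 92 + ((F² + F²) + F) = 92 + (2*F² + F) = 92 + (F + 2*F²) = 92 + F + 2*F²)
(96199 - 150234)/(-472565/(-193533) + p(127)) = (96199 - 150234)/(-472565/(-193533) + (92 + 127 + 2*127²)) = -54035/(-472565*(-1/193533) + (92 + 127 + 2*16129)) = -54035/(472565/193533 + (92 + 127 + 32258)) = -54035/(472565/193533 + 32477) = -54035/6285843806/193533 = -54035*193533/6285843806 = -10457555655/6285843806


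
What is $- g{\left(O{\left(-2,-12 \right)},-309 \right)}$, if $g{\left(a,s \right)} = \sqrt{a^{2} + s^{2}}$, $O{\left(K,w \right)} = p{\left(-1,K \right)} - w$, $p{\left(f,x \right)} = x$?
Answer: $- \sqrt{95581} \approx -309.16$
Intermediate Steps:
$O{\left(K,w \right)} = K - w$
$- g{\left(O{\left(-2,-12 \right)},-309 \right)} = - \sqrt{\left(-2 - -12\right)^{2} + \left(-309\right)^{2}} = - \sqrt{\left(-2 + 12\right)^{2} + 95481} = - \sqrt{10^{2} + 95481} = - \sqrt{100 + 95481} = - \sqrt{95581}$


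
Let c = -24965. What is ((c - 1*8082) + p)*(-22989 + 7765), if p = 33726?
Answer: -10337096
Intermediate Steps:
((c - 1*8082) + p)*(-22989 + 7765) = ((-24965 - 1*8082) + 33726)*(-22989 + 7765) = ((-24965 - 8082) + 33726)*(-15224) = (-33047 + 33726)*(-15224) = 679*(-15224) = -10337096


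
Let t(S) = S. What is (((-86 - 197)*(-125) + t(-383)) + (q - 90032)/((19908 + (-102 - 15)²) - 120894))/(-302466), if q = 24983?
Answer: -1018253891/8801458134 ≈ -0.11569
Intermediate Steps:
(((-86 - 197)*(-125) + t(-383)) + (q - 90032)/((19908 + (-102 - 15)²) - 120894))/(-302466) = (((-86 - 197)*(-125) - 383) + (24983 - 90032)/((19908 + (-102 - 15)²) - 120894))/(-302466) = ((-283*(-125) - 383) - 65049/((19908 + (-117)²) - 120894))*(-1/302466) = ((35375 - 383) - 65049/((19908 + 13689) - 120894))*(-1/302466) = (34992 - 65049/(33597 - 120894))*(-1/302466) = (34992 - 65049/(-87297))*(-1/302466) = (34992 - 65049*(-1/87297))*(-1/302466) = (34992 + 21683/29099)*(-1/302466) = (1018253891/29099)*(-1/302466) = -1018253891/8801458134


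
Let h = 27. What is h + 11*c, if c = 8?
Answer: 115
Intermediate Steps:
h + 11*c = 27 + 11*8 = 27 + 88 = 115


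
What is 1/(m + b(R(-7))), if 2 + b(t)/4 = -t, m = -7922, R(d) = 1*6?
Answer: -1/7954 ≈ -0.00012572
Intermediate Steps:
R(d) = 6
b(t) = -8 - 4*t (b(t) = -8 + 4*(-t) = -8 - 4*t)
1/(m + b(R(-7))) = 1/(-7922 + (-8 - 4*6)) = 1/(-7922 + (-8 - 24)) = 1/(-7922 - 32) = 1/(-7954) = -1/7954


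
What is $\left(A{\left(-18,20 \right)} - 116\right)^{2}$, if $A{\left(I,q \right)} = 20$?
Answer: $9216$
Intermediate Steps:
$\left(A{\left(-18,20 \right)} - 116\right)^{2} = \left(20 - 116\right)^{2} = \left(-96\right)^{2} = 9216$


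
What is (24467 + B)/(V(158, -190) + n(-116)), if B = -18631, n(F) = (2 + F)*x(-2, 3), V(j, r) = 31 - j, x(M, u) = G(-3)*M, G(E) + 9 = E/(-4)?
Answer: -1459/502 ≈ -2.9064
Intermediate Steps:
G(E) = -9 - E/4 (G(E) = -9 + E/(-4) = -9 + E*(-1/4) = -9 - E/4)
x(M, u) = -33*M/4 (x(M, u) = (-9 - 1/4*(-3))*M = (-9 + 3/4)*M = -33*M/4)
n(F) = 33 + 33*F/2 (n(F) = (2 + F)*(-33/4*(-2)) = (2 + F)*(33/2) = 33 + 33*F/2)
(24467 + B)/(V(158, -190) + n(-116)) = (24467 - 18631)/((31 - 1*158) + (33 + (33/2)*(-116))) = 5836/((31 - 158) + (33 - 1914)) = 5836/(-127 - 1881) = 5836/(-2008) = 5836*(-1/2008) = -1459/502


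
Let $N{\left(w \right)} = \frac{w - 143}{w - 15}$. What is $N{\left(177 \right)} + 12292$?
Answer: $\frac{995669}{81} \approx 12292.0$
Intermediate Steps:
$N{\left(w \right)} = \frac{-143 + w}{-15 + w}$
$N{\left(177 \right)} + 12292 = \frac{-143 + 177}{-15 + 177} + 12292 = \frac{1}{162} \cdot 34 + 12292 = \frac{17}{81} + 12292 = \frac{995669}{81}$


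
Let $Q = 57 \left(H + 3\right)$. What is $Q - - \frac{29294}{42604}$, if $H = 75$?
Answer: $\frac{94723339}{21302} \approx 4446.7$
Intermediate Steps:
$Q = 4446$ ($Q = 57 \left(75 + 3\right) = 57 \cdot 78 = 4446$)
$Q - - \frac{29294}{42604} = 4446 - - \frac{29294}{42604} = 4446 - \left(-29294\right) \frac{1}{42604} = 4446 - - \frac{14647}{21302} = 4446 + \frac{14647}{21302} = \frac{94723339}{21302}$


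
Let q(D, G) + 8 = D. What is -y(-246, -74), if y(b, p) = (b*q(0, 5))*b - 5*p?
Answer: 483758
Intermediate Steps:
q(D, G) = -8 + D
y(b, p) = -8*b**2 - 5*p (y(b, p) = (b*(-8 + 0))*b - 5*p = (b*(-8))*b - 5*p = (-8*b)*b - 5*p = -8*b**2 - 5*p)
-y(-246, -74) = -(-8*(-246)**2 - 5*(-74)) = -(-8*60516 + 370) = -(-484128 + 370) = -1*(-483758) = 483758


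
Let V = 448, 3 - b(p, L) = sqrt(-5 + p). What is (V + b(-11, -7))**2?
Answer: 203385 - 3608*I ≈ 2.0339e+5 - 3608.0*I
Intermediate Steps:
b(p, L) = 3 - sqrt(-5 + p)
(V + b(-11, -7))**2 = (448 + (3 - sqrt(-5 - 11)))**2 = (448 + (3 - sqrt(-16)))**2 = (448 + (3 - 4*I))**2 = (451 - 4*I)**2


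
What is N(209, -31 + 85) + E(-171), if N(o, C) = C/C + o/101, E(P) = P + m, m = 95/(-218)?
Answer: -3707093/22018 ≈ -168.37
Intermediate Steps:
m = -95/218 (m = 95*(-1/218) = -95/218 ≈ -0.43578)
E(P) = -95/218 + P (E(P) = P - 95/218 = -95/218 + P)
N(o, C) = 1 + o/101 (N(o, C) = 1 + o*(1/101) = 1 + o/101)
N(209, -31 + 85) + E(-171) = (1 + (1/101)*209) + (-95/218 - 171) = (1 + 209/101) - 37373/218 = 310/101 - 37373/218 = -3707093/22018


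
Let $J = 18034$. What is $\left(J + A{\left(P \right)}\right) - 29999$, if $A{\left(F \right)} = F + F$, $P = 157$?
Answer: $-11651$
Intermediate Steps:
$A{\left(F \right)} = 2 F$
$\left(J + A{\left(P \right)}\right) - 29999 = \left(18034 + 2 \cdot 157\right) - 29999 = \left(18034 + 314\right) - 29999 = 18348 - 29999 = -11651$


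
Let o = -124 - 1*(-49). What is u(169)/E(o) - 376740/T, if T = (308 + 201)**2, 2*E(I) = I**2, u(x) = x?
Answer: -2031593122/1457330625 ≈ -1.3941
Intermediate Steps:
o = -75 (o = -124 + 49 = -75)
E(I) = I**2/2
T = 259081 (T = 509**2 = 259081)
u(169)/E(o) - 376740/T = 169/(((1/2)*(-75)**2)) - 376740/259081 = 169/(((1/2)*5625)) - 376740*1/259081 = 169/(5625/2) - 376740/259081 = 169*(2/5625) - 376740/259081 = 338/5625 - 376740/259081 = -2031593122/1457330625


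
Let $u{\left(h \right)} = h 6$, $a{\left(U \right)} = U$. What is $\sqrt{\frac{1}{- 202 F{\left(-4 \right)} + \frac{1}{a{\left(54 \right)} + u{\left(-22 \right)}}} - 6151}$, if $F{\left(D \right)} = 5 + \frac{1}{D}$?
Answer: $\frac{i \sqrt{8613438922810}}{37421} \approx 78.428 i$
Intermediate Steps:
$u{\left(h \right)} = 6 h$
$\sqrt{\frac{1}{- 202 F{\left(-4 \right)} + \frac{1}{a{\left(54 \right)} + u{\left(-22 \right)}}} - 6151} = \sqrt{\frac{1}{- 202 \left(5 + \frac{1}{-4}\right) + \frac{1}{54 + 6 \left(-22\right)}} - 6151} = \sqrt{\frac{1}{- 202 \left(5 - \frac{1}{4}\right) + \frac{1}{54 - 132}} - 6151} = \sqrt{\frac{1}{\left(-202\right) \frac{19}{4} + \frac{1}{-78}} - 6151} = \sqrt{\frac{1}{- \frac{1919}{2} - \frac{1}{78}} - 6151} = \sqrt{\frac{1}{- \frac{37421}{39}} - 6151} = \sqrt{- \frac{39}{37421} - 6151} = \sqrt{- \frac{230176610}{37421}} = \frac{i \sqrt{8613438922810}}{37421}$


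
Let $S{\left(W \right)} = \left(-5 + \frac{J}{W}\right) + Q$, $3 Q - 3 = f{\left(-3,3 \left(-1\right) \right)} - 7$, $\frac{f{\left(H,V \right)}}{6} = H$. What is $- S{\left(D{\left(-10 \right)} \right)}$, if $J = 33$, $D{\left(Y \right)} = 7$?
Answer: $\frac{160}{21} \approx 7.619$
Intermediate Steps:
$f{\left(H,V \right)} = 6 H$
$Q = - \frac{22}{3}$ ($Q = 1 + \frac{6 \left(-3\right) - 7}{3} = 1 + \frac{-18 - 7}{3} = 1 + \frac{1}{3} \left(-25\right) = 1 - \frac{25}{3} = - \frac{22}{3} \approx -7.3333$)
$S{\left(W \right)} = - \frac{37}{3} + \frac{33}{W}$ ($S{\left(W \right)} = \left(-5 + \frac{33}{W}\right) - \frac{22}{3} = - \frac{37}{3} + \frac{33}{W}$)
$- S{\left(D{\left(-10 \right)} \right)} = - (- \frac{37}{3} + \frac{33}{7}) = \left(-1\right) \left(- \frac{160}{21}\right) = \frac{160}{21}$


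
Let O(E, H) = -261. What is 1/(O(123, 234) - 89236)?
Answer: -1/89497 ≈ -1.1174e-5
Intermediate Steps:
1/(O(123, 234) - 89236) = 1/(-261 - 89236) = 1/(-89497) = -1/89497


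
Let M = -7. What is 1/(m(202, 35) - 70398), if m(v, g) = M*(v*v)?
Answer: -1/356026 ≈ -2.8088e-6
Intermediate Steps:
m(v, g) = -7*v² (m(v, g) = -7*v*v = -7*v²)
1/(m(202, 35) - 70398) = 1/(-7*202² - 70398) = 1/(-7*40804 - 70398) = 1/(-285628 - 70398) = 1/(-356026) = -1/356026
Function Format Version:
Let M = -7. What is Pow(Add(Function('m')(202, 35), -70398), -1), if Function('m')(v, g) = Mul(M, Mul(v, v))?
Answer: Rational(-1, 356026) ≈ -2.8088e-6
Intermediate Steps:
Function('m')(v, g) = Mul(-7, Pow(v, 2)) (Function('m')(v, g) = Mul(-7, Mul(v, v)) = Mul(-7, Pow(v, 2)))
Pow(Add(Function('m')(202, 35), -70398), -1) = Pow(Add(Mul(-7, Pow(202, 2)), -70398), -1) = Pow(Add(Mul(-7, 40804), -70398), -1) = Pow(Add(-285628, -70398), -1) = Pow(-356026, -1) = Rational(-1, 356026)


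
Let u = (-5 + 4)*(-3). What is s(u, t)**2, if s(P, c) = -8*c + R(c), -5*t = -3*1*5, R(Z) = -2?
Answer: 676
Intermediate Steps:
u = 3 (u = -1*(-3) = 3)
t = 3 (t = -(-3*1)*5/5 = -(-3)*5/5 = -1/5*(-15) = 3)
s(P, c) = -2 - 8*c (s(P, c) = -8*c - 2 = -2 - 8*c)
s(u, t)**2 = (-2 - 8*3)**2 = (-2 - 24)**2 = (-26)**2 = 676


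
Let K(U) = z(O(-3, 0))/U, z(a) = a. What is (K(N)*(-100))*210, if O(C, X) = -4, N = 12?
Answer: 7000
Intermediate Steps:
K(U) = -4/U
(K(N)*(-100))*210 = (-4/12*(-100))*210 = (-4*1/12*(-100))*210 = -1/3*(-100)*210 = (100/3)*210 = 7000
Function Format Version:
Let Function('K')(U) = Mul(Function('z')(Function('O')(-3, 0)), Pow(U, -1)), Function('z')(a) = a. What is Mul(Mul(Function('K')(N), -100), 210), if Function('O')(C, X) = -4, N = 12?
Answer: 7000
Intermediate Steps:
Function('K')(U) = Mul(-4, Pow(U, -1))
Mul(Mul(Function('K')(N), -100), 210) = Mul(Mul(Mul(-4, Pow(12, -1)), -100), 210) = Mul(Mul(Mul(-4, Rational(1, 12)), -100), 210) = Mul(Mul(Rational(-1, 3), -100), 210) = Mul(Rational(100, 3), 210) = 7000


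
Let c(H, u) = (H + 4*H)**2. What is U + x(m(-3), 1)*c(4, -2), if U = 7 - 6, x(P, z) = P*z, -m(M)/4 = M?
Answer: 4801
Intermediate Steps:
m(M) = -4*M
c(H, u) = 25*H**2 (c(H, u) = (5*H)**2 = 25*H**2)
U = 1
U + x(m(-3), 1)*c(4, -2) = 1 + (-4*(-3)*1)*(25*4**2) = 1 + (12*1)*(25*16) = 1 + 12*400 = 1 + 4800 = 4801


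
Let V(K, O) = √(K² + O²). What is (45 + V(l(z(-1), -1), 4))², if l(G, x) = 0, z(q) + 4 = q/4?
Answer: 2401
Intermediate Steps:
z(q) = -4 + q/4
(45 + V(l(z(-1), -1), 4))² = (45 + √(0² + 4²))² = (45 + √(0 + 16))² = (45 + √16)² = (45 + 4)² = 49² = 2401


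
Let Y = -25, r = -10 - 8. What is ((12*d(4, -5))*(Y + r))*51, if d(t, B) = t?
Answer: -105264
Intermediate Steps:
r = -18
((12*d(4, -5))*(Y + r))*51 = ((12*4)*(-25 - 18))*51 = (48*(-43))*51 = -2064*51 = -105264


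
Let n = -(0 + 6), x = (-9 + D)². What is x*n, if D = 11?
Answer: -24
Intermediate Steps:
x = 4 (x = (-9 + 11)² = 2² = 4)
n = -6 (n = -1*6 = -6)
x*n = 4*(-6) = -24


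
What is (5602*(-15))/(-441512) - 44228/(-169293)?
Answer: 16876441763/37372445508 ≈ 0.45157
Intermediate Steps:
(5602*(-15))/(-441512) - 44228/(-169293) = -84030*(-1/441512) - 44228*(-1/169293) = 42015/220756 + 44228/169293 = 16876441763/37372445508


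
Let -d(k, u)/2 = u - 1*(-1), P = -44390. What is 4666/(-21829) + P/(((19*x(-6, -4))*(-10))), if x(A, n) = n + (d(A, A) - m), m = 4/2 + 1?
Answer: 96632969/1244253 ≈ 77.663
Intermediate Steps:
m = 3 (m = 4*(1/2) + 1 = 2 + 1 = 3)
d(k, u) = -2 - 2*u (d(k, u) = -2*(u - 1*(-1)) = -2*(u + 1) = -2*(1 + u) = -2 - 2*u)
x(A, n) = -5 + n - 2*A (x(A, n) = n + ((-2 - 2*A) - 1*3) = n + ((-2 - 2*A) - 3) = n + (-5 - 2*A) = -5 + n - 2*A)
4666/(-21829) + P/(((19*x(-6, -4))*(-10))) = 4666/(-21829) - 44390*(-1/(190*(-5 - 4 - 2*(-6)))) = 4666*(-1/21829) - 44390*(-1/(190*(-5 - 4 + 12))) = -4666/21829 - 44390/((19*3)*(-10)) = -4666/21829 - 44390/(57*(-10)) = -4666/21829 - 44390/(-570) = -4666/21829 - 44390*(-1/570) = -4666/21829 + 4439/57 = 96632969/1244253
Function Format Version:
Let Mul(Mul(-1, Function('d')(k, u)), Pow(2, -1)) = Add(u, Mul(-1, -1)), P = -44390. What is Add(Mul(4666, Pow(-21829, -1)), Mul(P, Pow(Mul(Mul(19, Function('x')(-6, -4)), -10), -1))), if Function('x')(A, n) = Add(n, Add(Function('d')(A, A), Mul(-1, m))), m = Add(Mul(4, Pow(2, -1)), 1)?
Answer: Rational(96632969, 1244253) ≈ 77.663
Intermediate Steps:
m = 3 (m = Add(Mul(4, Rational(1, 2)), 1) = Add(2, 1) = 3)
Function('d')(k, u) = Add(-2, Mul(-2, u)) (Function('d')(k, u) = Mul(-2, Add(u, Mul(-1, -1))) = Mul(-2, Add(u, 1)) = Mul(-2, Add(1, u)) = Add(-2, Mul(-2, u)))
Function('x')(A, n) = Add(-5, n, Mul(-2, A)) (Function('x')(A, n) = Add(n, Add(Add(-2, Mul(-2, A)), Mul(-1, 3))) = Add(n, Add(Add(-2, Mul(-2, A)), -3)) = Add(n, Add(-5, Mul(-2, A))) = Add(-5, n, Mul(-2, A)))
Add(Mul(4666, Pow(-21829, -1)), Mul(P, Pow(Mul(Mul(19, Function('x')(-6, -4)), -10), -1))) = Add(Mul(4666, Pow(-21829, -1)), Mul(-44390, Pow(Mul(Mul(19, Add(-5, -4, Mul(-2, -6))), -10), -1))) = Add(Mul(4666, Rational(-1, 21829)), Mul(-44390, Pow(Mul(Mul(19, Add(-5, -4, 12)), -10), -1))) = Add(Rational(-4666, 21829), Mul(-44390, Pow(Mul(Mul(19, 3), -10), -1))) = Add(Rational(-4666, 21829), Mul(-44390, Pow(Mul(57, -10), -1))) = Add(Rational(-4666, 21829), Mul(-44390, Pow(-570, -1))) = Add(Rational(-4666, 21829), Mul(-44390, Rational(-1, 570))) = Add(Rational(-4666, 21829), Rational(4439, 57)) = Rational(96632969, 1244253)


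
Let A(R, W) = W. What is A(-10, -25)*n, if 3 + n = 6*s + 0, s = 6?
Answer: -825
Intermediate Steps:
n = 33 (n = -3 + (6*6 + 0) = -3 + (36 + 0) = -3 + 36 = 33)
A(-10, -25)*n = -25*33 = -825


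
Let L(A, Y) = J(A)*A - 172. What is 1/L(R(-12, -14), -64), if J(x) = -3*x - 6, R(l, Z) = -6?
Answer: -1/244 ≈ -0.0040984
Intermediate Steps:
J(x) = -6 - 3*x
L(A, Y) = -172 + A*(-6 - 3*A) (L(A, Y) = (-6 - 3*A)*A - 172 = A*(-6 - 3*A) - 172 = -172 + A*(-6 - 3*A))
1/L(R(-12, -14), -64) = 1/(-172 - 3*(-6)*(2 - 6)) = 1/(-172 - 3*(-6)*(-4)) = 1/(-172 - 72) = 1/(-244) = -1/244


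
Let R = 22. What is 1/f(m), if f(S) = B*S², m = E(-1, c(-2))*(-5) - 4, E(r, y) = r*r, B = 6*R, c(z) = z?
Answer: 1/10692 ≈ 9.3528e-5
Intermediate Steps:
B = 132 (B = 6*22 = 132)
E(r, y) = r²
m = -9 (m = (-1)²*(-5) - 4 = 1*(-5) - 4 = -5 - 4 = -9)
f(S) = 132*S²
1/f(m) = 1/(132*(-9)²) = 1/(132*81) = 1/10692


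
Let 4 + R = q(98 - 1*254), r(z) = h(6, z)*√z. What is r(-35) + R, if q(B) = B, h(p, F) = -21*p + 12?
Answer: -160 - 114*I*√35 ≈ -160.0 - 674.43*I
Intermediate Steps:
h(p, F) = 12 - 21*p
r(z) = -114*√z (r(z) = (12 - 21*6)*√z = (12 - 126)*√z = -114*√z)
R = -160 (R = -4 + (98 - 1*254) = -4 + (98 - 254) = -4 - 156 = -160)
r(-35) + R = -114*I*√35 - 160 = -160 - 114*I*√35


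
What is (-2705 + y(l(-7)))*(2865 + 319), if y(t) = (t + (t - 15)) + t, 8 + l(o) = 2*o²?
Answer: -7800800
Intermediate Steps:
l(o) = -8 + 2*o²
y(t) = -15 + 3*t (y(t) = (t + (-15 + t)) + t = (-15 + 2*t) + t = -15 + 3*t)
(-2705 + y(l(-7)))*(2865 + 319) = (-2705 + (-15 + 3*(-8 + 2*(-7)²)))*(2865 + 319) = (-2705 + (-15 + 3*(-8 + 2*49)))*3184 = (-2705 + (-15 + 3*(-8 + 98)))*3184 = (-2705 + (-15 + 3*90))*3184 = (-2705 + (-15 + 270))*3184 = (-2705 + 255)*3184 = -2450*3184 = -7800800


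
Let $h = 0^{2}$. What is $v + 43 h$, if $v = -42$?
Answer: $-42$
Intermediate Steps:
$h = 0$
$v + 43 h = -42 + 43 \cdot 0 = -42 + 0 = -42$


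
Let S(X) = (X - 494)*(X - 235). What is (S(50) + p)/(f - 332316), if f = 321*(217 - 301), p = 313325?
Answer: -79093/71856 ≈ -1.1007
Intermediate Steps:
S(X) = (-494 + X)*(-235 + X)
f = -26964 (f = 321*(-84) = -26964)
(S(50) + p)/(f - 332316) = ((116090 + 50**2 - 729*50) + 313325)/(-26964 - 332316) = ((116090 + 2500 - 36450) + 313325)/(-359280) = (82140 + 313325)*(-1/359280) = 395465*(-1/359280) = -79093/71856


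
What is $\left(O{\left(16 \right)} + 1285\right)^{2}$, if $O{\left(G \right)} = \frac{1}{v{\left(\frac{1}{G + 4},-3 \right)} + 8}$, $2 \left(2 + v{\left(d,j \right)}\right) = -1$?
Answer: $\frac{199854769}{121} \approx 1.6517 \cdot 10^{6}$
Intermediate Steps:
$v{\left(d,j \right)} = - \frac{5}{2}$ ($v{\left(d,j \right)} = -2 + \frac{1}{2} \left(-1\right) = -2 - \frac{1}{2} = - \frac{5}{2}$)
$O{\left(G \right)} = \frac{2}{11}$ ($O{\left(G \right)} = \frac{1}{- \frac{5}{2} + 8} = \frac{1}{\frac{11}{2}} = \frac{2}{11}$)
$\left(O{\left(16 \right)} + 1285\right)^{2} = \left(\frac{2}{11} + 1285\right)^{2} = \left(\frac{14137}{11}\right)^{2} = \frac{199854769}{121}$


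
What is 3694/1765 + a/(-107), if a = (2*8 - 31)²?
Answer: -1867/188855 ≈ -0.0098859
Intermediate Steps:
a = 225 (a = (16 - 31)² = (-15)² = 225)
3694/1765 + a/(-107) = 3694/1765 + 225/(-107) = 3694*(1/1765) + 225*(-1/107) = 3694/1765 - 225/107 = -1867/188855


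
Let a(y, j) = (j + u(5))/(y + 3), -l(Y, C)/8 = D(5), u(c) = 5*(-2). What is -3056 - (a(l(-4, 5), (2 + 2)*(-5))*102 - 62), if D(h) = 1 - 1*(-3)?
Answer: -89886/29 ≈ -3099.5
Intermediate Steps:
D(h) = 4 (D(h) = 1 + 3 = 4)
u(c) = -10
l(Y, C) = -32 (l(Y, C) = -8*4 = -32)
a(y, j) = (-10 + j)/(3 + y) (a(y, j) = (j - 10)/(y + 3) = (-10 + j)/(3 + y))
-3056 - (a(l(-4, 5), (2 + 2)*(-5))*102 - 62) = -3056 - (((-10 + (2 + 2)*(-5))/(3 - 32))*102 - 62) = -3056 - (((-10 + 4*(-5))/(-29))*102 - 62) = -3056 - (-(-10 - 20)/29*102 - 62) = -3056 - (-1/29*(-30)*102 - 62) = -3056 - ((30/29)*102 - 62) = -3056 - (3060/29 - 62) = -3056 - 1*1262/29 = -3056 - 1262/29 = -89886/29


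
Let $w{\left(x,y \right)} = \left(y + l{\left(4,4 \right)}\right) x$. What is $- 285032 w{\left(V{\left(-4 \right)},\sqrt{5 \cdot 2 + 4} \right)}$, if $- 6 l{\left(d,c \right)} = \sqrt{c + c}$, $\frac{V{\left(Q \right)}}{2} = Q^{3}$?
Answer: $36484096 \sqrt{14} - \frac{36484096 \sqrt{2}}{3} \approx 1.1931 \cdot 10^{8}$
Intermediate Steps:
$V{\left(Q \right)} = 2 Q^{3}$
$l{\left(d,c \right)} = - \frac{\sqrt{2} \sqrt{c}}{6}$ ($l{\left(d,c \right)} = - \frac{\sqrt{c + c}}{6} = - \frac{\sqrt{2 c}}{6} = - \frac{\sqrt{2} \sqrt{c}}{6}$)
$w{\left(x,y \right)} = x \left(y - \frac{\sqrt{2}}{3}\right)$ ($w{\left(x,y \right)} = \left(y - \frac{\sqrt{2} \sqrt{4}}{6}\right) x = \left(y - \frac{1}{6} \sqrt{2} \cdot 2\right) x = \left(y - \frac{\sqrt{2}}{3}\right) x = x \left(y - \frac{\sqrt{2}}{3}\right)$)
$- 285032 w{\left(V{\left(-4 \right)},\sqrt{5 \cdot 2 + 4} \right)} = - 285032 \frac{2 \left(-4\right)^{3} \left(- \sqrt{2} + 3 \sqrt{5 \cdot 2 + 4}\right)}{3} = - 285032 \frac{2 \left(-64\right) \left(- \sqrt{2} + 3 \sqrt{10 + 4}\right)}{3} = - 285032 \cdot \frac{1}{3} \left(-128\right) \left(- \sqrt{2} + 3 \sqrt{14}\right) = - 285032 \left(- 128 \sqrt{14} + \frac{128 \sqrt{2}}{3}\right) = 36484096 \sqrt{14} - \frac{36484096 \sqrt{2}}{3}$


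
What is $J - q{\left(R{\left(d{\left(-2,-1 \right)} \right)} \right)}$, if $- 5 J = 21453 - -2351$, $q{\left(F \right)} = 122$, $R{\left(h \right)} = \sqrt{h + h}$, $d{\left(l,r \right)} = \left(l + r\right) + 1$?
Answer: $- \frac{24414}{5} \approx -4882.8$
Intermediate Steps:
$d{\left(l,r \right)} = 1 + l + r$
$R{\left(h \right)} = \sqrt{2} \sqrt{h}$ ($R{\left(h \right)} = \sqrt{2 h} = \sqrt{2} \sqrt{h}$)
$J = - \frac{23804}{5}$ ($J = - \frac{21453 - -2351}{5} = - \frac{21453 + 2351}{5} = \left(- \frac{1}{5}\right) 23804 = - \frac{23804}{5} \approx -4760.8$)
$J - q{\left(R{\left(d{\left(-2,-1 \right)} \right)} \right)} = - \frac{23804}{5} - 122 = - \frac{24414}{5}$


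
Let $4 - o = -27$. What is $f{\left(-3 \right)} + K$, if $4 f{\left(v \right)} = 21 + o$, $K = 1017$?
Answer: $1030$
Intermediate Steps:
$o = 31$ ($o = 4 - -27 = 4 + 27 = 31$)
$f{\left(v \right)} = 13$ ($f{\left(v \right)} = \frac{21 + 31}{4} = \frac{1}{4} \cdot 52 = 13$)
$f{\left(-3 \right)} + K = 13 + 1017 = 1030$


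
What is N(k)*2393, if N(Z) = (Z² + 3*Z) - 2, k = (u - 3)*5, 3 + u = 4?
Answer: 162724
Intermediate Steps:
u = 1 (u = -3 + 4 = 1)
k = -10 (k = (1 - 3)*5 = -2*5 = -10)
N(Z) = -2 + Z² + 3*Z
N(k)*2393 = (-2 + (-10)² + 3*(-10))*2393 = (-2 + 100 - 30)*2393 = 68*2393 = 162724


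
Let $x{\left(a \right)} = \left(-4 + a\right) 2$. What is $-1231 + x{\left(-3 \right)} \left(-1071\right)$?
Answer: $13763$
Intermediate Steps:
$x{\left(a \right)} = -8 + 2 a$
$-1231 + x{\left(-3 \right)} \left(-1071\right) = -1231 + \left(-8 + 2 \left(-3\right)\right) \left(-1071\right) = -1231 + \left(-8 - 6\right) \left(-1071\right) = -1231 - -14994 = -1231 + 14994 = 13763$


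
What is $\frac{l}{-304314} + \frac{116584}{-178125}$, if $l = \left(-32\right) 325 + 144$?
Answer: $- \frac{295186784}{475490625} \approx -0.6208$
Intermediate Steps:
$l = -10256$ ($l = -10400 + 144 = -10256$)
$\frac{l}{-304314} + \frac{116584}{-178125} = - \frac{10256}{-304314} + \frac{116584}{-178125} = \left(-10256\right) \left(- \frac{1}{304314}\right) + 116584 \left(- \frac{1}{178125}\right) = \frac{5128}{152157} - \frac{6136}{9375} = - \frac{295186784}{475490625}$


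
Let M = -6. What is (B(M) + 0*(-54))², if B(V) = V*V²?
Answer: 46656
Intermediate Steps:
B(V) = V³
(B(M) + 0*(-54))² = ((-6)³ + 0*(-54))² = (-216 + 0)² = (-216)² = 46656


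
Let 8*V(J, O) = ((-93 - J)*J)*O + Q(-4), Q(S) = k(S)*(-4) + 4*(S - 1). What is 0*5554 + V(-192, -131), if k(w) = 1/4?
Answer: 2490027/8 ≈ 3.1125e+5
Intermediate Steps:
k(w) = 1/4
Q(S) = -5 + 4*S (Q(S) = (1/4)*(-4) + 4*(S - 1) = -1 + 4*(-1 + S) = -1 + (-4 + 4*S) = -5 + 4*S)
V(J, O) = -21/8 + J*O*(-93 - J)/8 (V(J, O) = (((-93 - J)*J)*O + (-5 + 4*(-4)))/8 = ((J*(-93 - J))*O + (-5 - 16))/8 = (J*O*(-93 - J) - 21)/8 = (-21 + J*O*(-93 - J))/8 = -21/8 + J*O*(-93 - J)/8)
0*5554 + V(-192, -131) = 0*5554 + (-21/8 - 93/8*(-192)*(-131) - 1/8*(-131)*(-192)**2) = 0 + (-21/8 - 292392 - 1/8*(-131)*36864) = 0 + (-21/8 - 292392 + 603648) = 0 + 2490027/8 = 2490027/8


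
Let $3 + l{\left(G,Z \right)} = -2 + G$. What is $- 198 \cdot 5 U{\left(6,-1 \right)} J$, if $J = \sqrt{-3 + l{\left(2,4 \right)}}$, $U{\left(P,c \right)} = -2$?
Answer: $1980 i \sqrt{6} \approx 4850.0 i$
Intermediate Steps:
$l{\left(G,Z \right)} = -5 + G$ ($l{\left(G,Z \right)} = -3 + \left(-2 + G\right) = -5 + G$)
$J = i \sqrt{6}$ ($J = \sqrt{-3 + \left(-5 + 2\right)} = \sqrt{-3 - 3} = \sqrt{-6} = i \sqrt{6} \approx 2.4495 i$)
$- 198 \cdot 5 U{\left(6,-1 \right)} J = - 198 \cdot 5 \left(-2\right) i \sqrt{6} = - 198 \left(- 10 i \sqrt{6}\right) = 1980 i \sqrt{6}$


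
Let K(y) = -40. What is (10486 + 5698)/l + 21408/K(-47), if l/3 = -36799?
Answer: -42214756/78855 ≈ -535.35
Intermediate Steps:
l = -110397 (l = 3*(-36799) = -110397)
(10486 + 5698)/l + 21408/K(-47) = (10486 + 5698)/(-110397) + 21408/(-40) = 16184*(-1/110397) + 21408*(-1/40) = -2312/15771 - 2676/5 = -42214756/78855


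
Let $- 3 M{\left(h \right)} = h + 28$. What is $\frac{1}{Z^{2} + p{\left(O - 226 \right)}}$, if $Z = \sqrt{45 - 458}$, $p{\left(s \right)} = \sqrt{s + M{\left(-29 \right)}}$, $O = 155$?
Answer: $- \frac{1239}{511919} - \frac{2 i \sqrt{159}}{511919} \approx -0.0024203 - 4.9264 \cdot 10^{-5} i$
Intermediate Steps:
$M{\left(h \right)} = - \frac{28}{3} - \frac{h}{3}$ ($M{\left(h \right)} = - \frac{h + 28}{3} = - \frac{28 + h}{3} = - \frac{28}{3} - \frac{h}{3}$)
$p{\left(s \right)} = \sqrt{\frac{1}{3} + s}$ ($p{\left(s \right)} = \sqrt{s - - \frac{1}{3}} = \sqrt{s + \left(- \frac{28}{3} + \frac{29}{3}\right)} = \sqrt{s + \frac{1}{3}} = \sqrt{\frac{1}{3} + s}$)
$Z = i \sqrt{413}$ ($Z = \sqrt{-413} = i \sqrt{413} \approx 20.322 i$)
$\frac{1}{Z^{2} + p{\left(O - 226 \right)}} = \frac{1}{\left(i \sqrt{413}\right)^{2} + \frac{\sqrt{3 + 9 \left(155 - 226\right)}}{3}} = \frac{1}{-413 + \frac{\sqrt{3 + 9 \left(-71\right)}}{3}} = \frac{1}{-413 + \frac{\sqrt{3 - 639}}{3}} = \frac{1}{-413 + \frac{\sqrt{-636}}{3}} = \frac{1}{-413 + \frac{2 i \sqrt{159}}{3}}$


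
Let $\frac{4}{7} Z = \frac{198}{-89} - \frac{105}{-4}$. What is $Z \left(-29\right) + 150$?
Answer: $- \frac{1522659}{1424} \approx -1069.3$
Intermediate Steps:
$Z = \frac{59871}{1424}$ ($Z = \frac{7 \left(\frac{198}{-89} - \frac{105}{-4}\right)}{4} = \frac{7 \left(198 \left(- \frac{1}{89}\right) - - \frac{105}{4}\right)}{4} = \frac{7 \left(- \frac{198}{89} + \frac{105}{4}\right)}{4} = \frac{7}{4} \cdot \frac{8553}{356} = \frac{59871}{1424} \approx 42.044$)
$Z \left(-29\right) + 150 = \frac{59871}{1424} \left(-29\right) + 150 = - \frac{1736259}{1424} + 150 = - \frac{1522659}{1424}$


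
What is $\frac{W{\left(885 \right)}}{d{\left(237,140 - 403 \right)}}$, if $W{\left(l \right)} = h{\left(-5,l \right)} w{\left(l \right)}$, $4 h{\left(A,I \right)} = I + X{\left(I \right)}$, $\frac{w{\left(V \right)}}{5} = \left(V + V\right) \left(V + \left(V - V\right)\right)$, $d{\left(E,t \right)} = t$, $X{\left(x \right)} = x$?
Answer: $- \frac{3465770625}{263} \approx -1.3178 \cdot 10^{7}$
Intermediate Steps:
$w{\left(V \right)} = 10 V^{2}$ ($w{\left(V \right)} = 5 \left(V + V\right) \left(V + \left(V - V\right)\right) = 5 \cdot 2 V \left(V + 0\right) = 5 \cdot 2 V V = 5 \cdot 2 V^{2} = 10 V^{2}$)
$h{\left(A,I \right)} = \frac{I}{2}$ ($h{\left(A,I \right)} = \frac{I + I}{4} = \frac{2 I}{4} = \frac{I}{2}$)
$W{\left(l \right)} = 5 l^{3}$ ($W{\left(l \right)} = \frac{l}{2} \cdot 10 l^{2} = 5 l^{3}$)
$\frac{W{\left(885 \right)}}{d{\left(237,140 - 403 \right)}} = \frac{5 \cdot 885^{3}}{140 - 403} = \frac{5 \cdot 693154125}{140 - 403} = \frac{3465770625}{-263} = 3465770625 \left(- \frac{1}{263}\right) = - \frac{3465770625}{263}$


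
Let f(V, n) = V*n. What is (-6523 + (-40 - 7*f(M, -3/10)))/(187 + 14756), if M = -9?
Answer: -65819/149430 ≈ -0.44047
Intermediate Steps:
(-6523 + (-40 - 7*f(M, -3/10)))/(187 + 14756) = (-6523 + (-40 - (-63)*(-3/10)))/(187 + 14756) = (-6523 + (-40 - (-63)*(-3*⅒)))/14943 = (-6523 + (-40 - (-63)*(-3)/10))*(1/14943) = (-6523 + (-40 - 7*27/10))*(1/14943) = (-6523 + (-40 - 189/10))*(1/14943) = (-6523 - 589/10)*(1/14943) = -65819/10*1/14943 = -65819/149430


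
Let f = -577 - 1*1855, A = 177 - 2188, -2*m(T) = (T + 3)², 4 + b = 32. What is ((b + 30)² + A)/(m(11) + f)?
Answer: -123/230 ≈ -0.53478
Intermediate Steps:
b = 28 (b = -4 + 32 = 28)
m(T) = -(3 + T)²/2 (m(T) = -(T + 3)²/2 = -(3 + T)²/2)
A = -2011
f = -2432 (f = -577 - 1855 = -2432)
((b + 30)² + A)/(m(11) + f) = ((28 + 30)² - 2011)/(-(3 + 11)²/2 - 2432) = (58² - 2011)/(-½*14² - 2432) = (3364 - 2011)/(-½*196 - 2432) = 1353/(-98 - 2432) = 1353/(-2530) = 1353*(-1/2530) = -123/230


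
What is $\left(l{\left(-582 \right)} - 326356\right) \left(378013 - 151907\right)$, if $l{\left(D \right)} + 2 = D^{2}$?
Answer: $2796026796$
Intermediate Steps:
$l{\left(D \right)} = -2 + D^{2}$
$\left(l{\left(-582 \right)} - 326356\right) \left(378013 - 151907\right) = \left(\left(-2 + \left(-582\right)^{2}\right) - 326356\right) \left(378013 - 151907\right) = \left(\left(-2 + 338724\right) - 326356\right) 226106 = \left(338722 - 326356\right) 226106 = 12366 \cdot 226106 = 2796026796$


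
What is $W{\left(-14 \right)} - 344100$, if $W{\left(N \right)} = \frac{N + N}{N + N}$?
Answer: $-344099$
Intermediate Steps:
$W{\left(N \right)} = 1$ ($W{\left(N \right)} = \frac{2 N}{2 N} = 2 N \frac{1}{2 N} = 1$)
$W{\left(-14 \right)} - 344100 = 1 - 344100 = -344099$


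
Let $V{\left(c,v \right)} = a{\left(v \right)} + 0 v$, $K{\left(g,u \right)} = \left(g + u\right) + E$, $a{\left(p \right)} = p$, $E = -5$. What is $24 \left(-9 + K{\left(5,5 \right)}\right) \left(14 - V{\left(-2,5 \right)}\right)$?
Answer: $-864$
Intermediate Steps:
$K{\left(g,u \right)} = -5 + g + u$ ($K{\left(g,u \right)} = \left(g + u\right) - 5 = -5 + g + u$)
$V{\left(c,v \right)} = v$ ($V{\left(c,v \right)} = v + 0 v = v + 0 = v$)
$24 \left(-9 + K{\left(5,5 \right)}\right) \left(14 - V{\left(-2,5 \right)}\right) = 24 \left(-9 + \left(-5 + 5 + 5\right)\right) \left(14 - 5\right) = 24 \left(-9 + 5\right) \left(14 - 5\right) = 24 \left(-4\right) 9 = \left(-96\right) 9 = -864$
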